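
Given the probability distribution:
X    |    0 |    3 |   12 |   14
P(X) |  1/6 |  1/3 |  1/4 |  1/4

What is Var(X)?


E[X] = 15/2
E[X²] = 88
Var(X) = E[X²] - (E[X])² = 88 - 225/4 = 127/4

Var(X) = 127/4 ≈ 31.7500


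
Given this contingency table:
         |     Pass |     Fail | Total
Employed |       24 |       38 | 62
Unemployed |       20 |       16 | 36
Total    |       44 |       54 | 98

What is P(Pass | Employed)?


P(Pass | Employed) = 24/(24+38) = 24/62 = 12/31

P(Pass|Employed) = 12/31 ≈ 38.71%


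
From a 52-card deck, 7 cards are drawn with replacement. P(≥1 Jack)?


P(not a Jack) = 48/52 = 12/13
P(none in 7 draws) = (12/13)^7 = 35831808/62748517
P(≥1 Jack) = 1 - 35831808/62748517 = 26916709/62748517

P = 26916709/62748517 ≈ 42.90%


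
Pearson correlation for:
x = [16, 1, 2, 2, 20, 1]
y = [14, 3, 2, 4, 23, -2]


n=6, Σx=42, Σy=44, Σxy=697, Σx²=666, Σy²=758
r = (6×697 - 42×44)/√((6×666 - 42²)(6×758 - 44²))
= 2334/√(2232×2612) = 2334/√5829984 ≈ 2334/2414.5360 ≈ 0.9666

r ≈ 0.9666


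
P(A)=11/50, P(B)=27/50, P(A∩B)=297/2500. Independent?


P(A)×P(B) = 297/2500
P(A∩B) = 297/2500
Equal ✓ → Independent

Yes, independent


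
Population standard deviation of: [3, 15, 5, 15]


Mean = 38/4 = 19/2
  (3-19/2)²=169/4
  (15-19/2)²=121/4
  (5-19/2)²=81/4
  (15-19/2)²=121/4
Σ(x-μ)² = 123
σ² = 123/4

σ = √(123/4) ≈ 5.5453


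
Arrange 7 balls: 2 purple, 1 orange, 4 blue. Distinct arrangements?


7!/(2!×1!×4!) = 105

105


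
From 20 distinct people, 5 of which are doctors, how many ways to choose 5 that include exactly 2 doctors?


Choose 2 of the 5 doctors and 3 of the other 15 people:
C(5,2)×C(15,3) = 10×455 = 4550

4550


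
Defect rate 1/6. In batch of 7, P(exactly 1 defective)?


Binomial: P(X=1) = C(7,1)×p^1×(1-p)^6
= 7 × 1/6 × 15625/46656 = 109375/279936

P(X=1) = 109375/279936 ≈ 39.07%


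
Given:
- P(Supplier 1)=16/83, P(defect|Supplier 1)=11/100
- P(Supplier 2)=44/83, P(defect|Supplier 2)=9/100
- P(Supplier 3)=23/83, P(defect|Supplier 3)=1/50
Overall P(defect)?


P(B) = Σ P(B|Aᵢ)×P(Aᵢ)
  11/100×16/83 = 44/2075
  9/100×44/83 = 99/2075
  1/50×23/83 = 23/4150
Sum = 309/4150

P(defect) = 309/4150 ≈ 7.45%


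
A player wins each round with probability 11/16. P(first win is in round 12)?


Geometric: P(X=12) = (1-p)^(k-1)×p = (5/16)^11×11/16 = 537109375/281474976710656

P(X=12) = 537109375/281474976710656 ≈ 0.00%


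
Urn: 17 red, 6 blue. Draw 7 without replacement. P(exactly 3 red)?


Hypergeometric: C(17,3)×C(6,4)/C(23,7)
= 680×15/245157 = 200/4807

P(X=3) = 200/4807 ≈ 4.16%


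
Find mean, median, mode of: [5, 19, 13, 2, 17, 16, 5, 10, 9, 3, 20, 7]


Sorted: [2, 3, 5, 5, 7, 9, 10, 13, 16, 17, 19, 20]
Mean = 126/12 = 21/2
Median = 19/2
Freq: {5: 2, 19: 1, 13: 1, 2: 1, 17: 1, 16: 1, 10: 1, 9: 1, 3: 1, 20: 1, 7: 1}
Mode: [5]

Mean=21/2, Median=19/2, Mode=5


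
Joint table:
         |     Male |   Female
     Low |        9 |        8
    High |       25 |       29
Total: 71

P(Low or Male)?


P(Low∨Male) = P(Low) + P(Male) - P(Low∧Male)
= (17 + 34 - 9)/71 = 42/71

P = 42/71 ≈ 59.15%


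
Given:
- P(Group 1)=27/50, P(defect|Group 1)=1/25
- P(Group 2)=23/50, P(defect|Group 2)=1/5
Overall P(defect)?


P(B) = Σ P(B|Aᵢ)×P(Aᵢ)
  1/25×27/50 = 27/1250
  1/5×23/50 = 23/250
Sum = 71/625

P(defect) = 71/625 ≈ 11.36%


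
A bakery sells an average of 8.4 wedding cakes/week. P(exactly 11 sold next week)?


Poisson(λ=8.4): P(X=11) = e^(-λ)×λ^k/k!
= e^(-8.4) × 8.4^11 / 11!
≈ 0.0002248673242 × 14691703216.3 / 39916800 ≈ 0.082764

P(X=11) ≈ 0.082764 ≈ 8.28%


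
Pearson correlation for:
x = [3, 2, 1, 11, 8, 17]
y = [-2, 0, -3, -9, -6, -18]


n=6, Σx=42, Σy=-38, Σxy=-462, Σx²=488, Σy²=454
r = (6×(-462) - 42×(-38))/√((6×488 - 42²)(6×454 - (-38)²))
= -1176/√(1164×1280) = -1176/√1489920 ≈ -1176/1220.6228 ≈ -0.9634

r ≈ -0.9634


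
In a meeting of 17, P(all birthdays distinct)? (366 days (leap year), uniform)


P(all different) = Π(366-i)/366 for i=0..16
= (366/366)×(365/366)×...×(350/366)
= 0.685712

P ≈ 0.6857 ≈ 68.57%


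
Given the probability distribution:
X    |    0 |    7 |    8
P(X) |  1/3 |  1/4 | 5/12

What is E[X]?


E[X] = Σ x·P(X=x)
= (0)×(1/3) + (7)×(1/4) + (8)×(5/12)
= 61/12

E[X] = 61/12


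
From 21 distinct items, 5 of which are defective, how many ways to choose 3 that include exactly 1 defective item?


Choose 1 of the 5 defective items and 2 of the other 16 items:
C(5,1)×C(16,2) = 5×120 = 600

600


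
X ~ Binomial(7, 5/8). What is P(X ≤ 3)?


P(X ≤ 3) = Σ P(X=i) for i=0..3
P(X=0) = 2187/2097152
P(X=1) = 25515/2097152
P(X=2) = 127575/2097152
P(X=3) = 354375/2097152
Sum = 127413/524288

P(X ≤ 3) = 127413/524288 ≈ 24.30%


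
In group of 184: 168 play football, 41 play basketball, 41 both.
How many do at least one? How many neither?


|A∪B| = 168+41-41 = 168
Neither = 184-168 = 16

At least one: 168; Neither: 16


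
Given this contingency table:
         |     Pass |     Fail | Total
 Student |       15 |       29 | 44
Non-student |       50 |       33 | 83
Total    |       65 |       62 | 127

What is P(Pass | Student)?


P(Pass | Student) = 15/(15+29) = 15/44

P(Pass|Student) = 15/44 ≈ 34.09%


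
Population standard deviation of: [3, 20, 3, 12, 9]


Mean = 47/5
  (3-47/5)²=1024/25
  (20-47/5)²=2809/25
  (3-47/5)²=1024/25
  (12-47/5)²=169/25
  (9-47/5)²=4/25
Σ(x-μ)² = 1006/5
σ² = (1006/5)/5 = 1006/25

σ = √(1006/25) ≈ 6.3435


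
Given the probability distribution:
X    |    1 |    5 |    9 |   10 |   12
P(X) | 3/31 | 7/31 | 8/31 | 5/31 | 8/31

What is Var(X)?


E[X] = 256/31
E[X²] = 2478/31
Var(X) = E[X²] - (E[X])² = 2478/31 - 65536/961 = 11282/961

Var(X) = 11282/961 ≈ 11.7399


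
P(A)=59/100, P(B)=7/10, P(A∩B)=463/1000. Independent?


P(A)×P(B) = 413/1000
P(A∩B) = 463/1000
Not equal → NOT independent

No, not independent


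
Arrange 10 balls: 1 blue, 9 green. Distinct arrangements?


10!/(1!×9!) = 10

10


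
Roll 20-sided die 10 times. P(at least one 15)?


P(no 15)^10 = (19/20)^10 = 6131066257801/10240000000000
P(≥1) = 1 - 6131066257801/10240000000000 = 4108933742199/10240000000000

P = 4108933742199/10240000000000 ≈ 40.13%


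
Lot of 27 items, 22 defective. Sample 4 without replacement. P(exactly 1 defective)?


Hypergeometric: C(22,1)×C(5,3)/C(27,4)
= 22×10/17550 = 22/1755

P(X=1) = 22/1755 ≈ 1.25%


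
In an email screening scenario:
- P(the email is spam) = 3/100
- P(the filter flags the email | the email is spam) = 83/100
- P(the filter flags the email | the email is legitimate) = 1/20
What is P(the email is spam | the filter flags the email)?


Using Bayes' theorem:
P(A|B) = P(B|A)·P(A) / P(B)

P(the filter flags the email) = 83/100 × 3/100 + 1/20 × 97/100
= 249/10000 + 97/2000 = 367/5000

P(the email is spam|the filter flags the email) = (249/10000) / (367/5000) = 249/734

P(the email is spam|the filter flags the email) = 249/734 ≈ 33.92%


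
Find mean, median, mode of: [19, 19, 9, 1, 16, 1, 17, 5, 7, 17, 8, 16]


Sorted: [1, 1, 5, 7, 8, 9, 16, 16, 17, 17, 19, 19]
Mean = 135/12 = 45/4
Median = 25/2
Freq: {19: 2, 9: 1, 1: 2, 16: 2, 17: 2, 5: 1, 7: 1, 8: 1}
Mode: [1, 16, 17, 19]

Mean=45/4, Median=25/2, Mode=[1, 16, 17, 19]


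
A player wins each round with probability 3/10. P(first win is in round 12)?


Geometric: P(X=12) = (1-p)^(k-1)×p = (7/10)^11×3/10 = 5931980229/1000000000000

P(X=12) = 5931980229/1000000000000 ≈ 0.59%


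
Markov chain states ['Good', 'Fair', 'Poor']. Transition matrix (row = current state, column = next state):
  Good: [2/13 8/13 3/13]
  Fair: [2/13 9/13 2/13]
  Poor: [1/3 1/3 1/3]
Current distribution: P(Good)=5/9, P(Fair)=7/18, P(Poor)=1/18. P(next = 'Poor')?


P(next=Poor) = Σᵢ P(now=i)×P(i→Poor)
= 5/9×3/13 + 7/18×2/13 + 1/18×1/3
= 5/39 + 7/117 + 1/54 = 145/702

P = 145/702 ≈ 0.2066


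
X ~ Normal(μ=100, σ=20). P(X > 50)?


z = (50-100)/20 = -2.5
P(X > 50) = 1 - P(Z ≤ -2.5) = 1 - 0.0062 = 0.9938

P(X > 50) ≈ 0.9938


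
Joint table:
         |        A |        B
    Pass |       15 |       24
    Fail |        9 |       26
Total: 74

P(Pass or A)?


P(Pass∨A) = P(Pass) + P(A) - P(Pass∧A)
= (39 + 24 - 15)/74 = 48/74 = 24/37

P = 24/37 ≈ 64.86%


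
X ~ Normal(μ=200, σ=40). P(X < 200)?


z = (200-200)/40 = 0.0
P(Z < 0.0) = 0.5000

P(X < 200) ≈ 0.5000


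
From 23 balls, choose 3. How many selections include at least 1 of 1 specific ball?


Complement: C(23,3) - C(22,3) = 1771 - 1540 = 231

231


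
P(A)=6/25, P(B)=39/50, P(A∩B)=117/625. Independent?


P(A)×P(B) = 117/625
P(A∩B) = 117/625
Equal ✓ → Independent

Yes, independent


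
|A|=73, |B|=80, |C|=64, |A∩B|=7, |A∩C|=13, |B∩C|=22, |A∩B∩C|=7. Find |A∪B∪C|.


|A∪B∪C| = 73+80+64-7-13-22+7 = 182

|A∪B∪C| = 182


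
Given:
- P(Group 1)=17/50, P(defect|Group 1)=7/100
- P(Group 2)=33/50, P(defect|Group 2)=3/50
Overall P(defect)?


P(B) = Σ P(B|Aᵢ)×P(Aᵢ)
  7/100×17/50 = 119/5000
  3/50×33/50 = 99/2500
Sum = 317/5000

P(defect) = 317/5000 ≈ 6.34%


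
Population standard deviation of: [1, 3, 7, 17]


Mean = 28/4 = 7
  (1-7)²=36
  (3-7)²=16
  (7-7)²=0
  (17-7)²=100
Σ(x-μ)² = 152
σ² = 152/4 = 38

σ = √(38) ≈ 6.1644


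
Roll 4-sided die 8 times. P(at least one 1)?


P(no 1)^8 = (3/4)^8 = 6561/65536
P(≥1) = 1 - 6561/65536 = 58975/65536

P = 58975/65536 ≈ 89.99%


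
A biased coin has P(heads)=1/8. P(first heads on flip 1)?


Geometric: P(X=1) = (1-p)^(k-1)×p = (7/8)^0×1/8 = 1/8

P(X=1) = 1/8 ≈ 12.50%


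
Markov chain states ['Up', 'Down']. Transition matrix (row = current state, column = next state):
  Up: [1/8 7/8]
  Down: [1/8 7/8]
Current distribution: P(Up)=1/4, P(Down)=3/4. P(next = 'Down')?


P(next=Down) = Σᵢ P(now=i)×P(i→Down)
= 1/4×7/8 + 3/4×7/8
= 7/32 + 21/32 = 7/8

P = 7/8 ≈ 0.8750


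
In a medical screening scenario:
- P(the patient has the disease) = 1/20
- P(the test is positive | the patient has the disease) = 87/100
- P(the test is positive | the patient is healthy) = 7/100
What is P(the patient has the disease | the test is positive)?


Using Bayes' theorem:
P(A|B) = P(B|A)·P(A) / P(B)

P(the test is positive) = 87/100 × 1/20 + 7/100 × 19/20
= 87/2000 + 133/2000 = 11/100

P(the patient has the disease|the test is positive) = (87/2000) / (11/100) = 87/220

P(the patient has the disease|the test is positive) = 87/220 ≈ 39.55%


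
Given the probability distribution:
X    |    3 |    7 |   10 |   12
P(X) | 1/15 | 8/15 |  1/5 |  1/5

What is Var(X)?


E[X] = 25/3
E[X²] = 1133/15
Var(X) = E[X²] - (E[X])² = 1133/15 - 625/9 = 274/45

Var(X) = 274/45 ≈ 6.0889


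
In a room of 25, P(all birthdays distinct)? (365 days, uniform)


P(all different) = Π(365-i)/365 for i=0..24
= (365/365)×(364/365)×...×(341/365)
= 0.431300

P ≈ 0.4313 ≈ 43.13%


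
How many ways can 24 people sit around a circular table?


Circular arrangements of 24 distinct objects: fix one position to break rotational symmetry.
(n-1)! = 23! = 25852016738884976640000

25852016738884976640000


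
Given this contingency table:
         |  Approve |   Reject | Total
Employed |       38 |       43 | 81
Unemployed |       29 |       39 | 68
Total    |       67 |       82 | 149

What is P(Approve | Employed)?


P(Approve | Employed) = 38/(38+43) = 38/81

P(Approve|Employed) = 38/81 ≈ 46.91%


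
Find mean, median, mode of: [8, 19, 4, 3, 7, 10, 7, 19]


Sorted: [3, 4, 7, 7, 8, 10, 19, 19]
Mean = 77/8
Median = 15/2
Freq: {8: 1, 19: 2, 4: 1, 3: 1, 7: 2, 10: 1}
Mode: [7, 19]

Mean=77/8, Median=15/2, Mode=[7, 19]


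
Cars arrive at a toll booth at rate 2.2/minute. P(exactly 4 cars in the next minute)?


Poisson(λ=2.2): P(X=4) = e^(-λ)×λ^k/k!
= e^(-2.2) × 2.2^4 / 4!
≈ 0.1108031584 × 23.4256 / 24 ≈ 0.108151

P(X=4) ≈ 0.108151 ≈ 10.82%


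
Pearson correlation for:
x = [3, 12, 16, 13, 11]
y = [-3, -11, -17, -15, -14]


n=5, Σx=55, Σy=-60, Σxy=-762, Σx²=699, Σy²=840
r = (5×(-762) - 55×(-60))/√((5×699 - 55²)(5×840 - (-60)²))
= -510/√(470×600) = -510/√282000 ≈ -510/531.0367 ≈ -0.9604

r ≈ -0.9604


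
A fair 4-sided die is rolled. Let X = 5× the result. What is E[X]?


E[die] = (1+4)/2 = 5/2
E[X] = 5 × 5/2 = 25/2

E[X] = 25/2


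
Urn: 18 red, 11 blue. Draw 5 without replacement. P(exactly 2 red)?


Hypergeometric: C(18,2)×C(11,3)/C(29,5)
= 153×165/118755 = 561/2639

P(X=2) = 561/2639 ≈ 21.26%


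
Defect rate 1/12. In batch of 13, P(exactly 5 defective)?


Binomial: P(X=5) = C(13,5)×p^5×(1-p)^8
= 1287 × 1/248832 × 214358881/429981696 = 30653319983/11888133931008

P(X=5) = 30653319983/11888133931008 ≈ 0.26%


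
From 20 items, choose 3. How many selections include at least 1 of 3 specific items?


Complement: C(20,3) - C(17,3) = 1140 - 680 = 460

460


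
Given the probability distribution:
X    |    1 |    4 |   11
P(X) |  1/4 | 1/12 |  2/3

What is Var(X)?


E[X] = 95/12
E[X²] = 329/4
Var(X) = E[X²] - (E[X])² = 329/4 - 9025/144 = 2819/144

Var(X) = 2819/144 ≈ 19.5764


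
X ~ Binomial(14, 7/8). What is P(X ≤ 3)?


P(X ≤ 3) = Σ P(X=i) for i=0..3
P(X=0) = 1/4398046511104
P(X=1) = 49/2199023255552
P(X=2) = 4459/4398046511104
P(X=3) = 31213/1099511627776
Sum = 64705/2199023255552

P(X ≤ 3) = 64705/2199023255552 ≈ 0.00%


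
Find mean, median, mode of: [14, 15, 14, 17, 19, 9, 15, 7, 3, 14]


Sorted: [3, 7, 9, 14, 14, 14, 15, 15, 17, 19]
Mean = 127/10
Median = 14
Freq: {14: 3, 15: 2, 17: 1, 19: 1, 9: 1, 7: 1, 3: 1}
Mode: [14]

Mean=127/10, Median=14, Mode=14


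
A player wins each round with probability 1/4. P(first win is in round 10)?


Geometric: P(X=10) = (1-p)^(k-1)×p = (3/4)^9×1/4 = 19683/1048576

P(X=10) = 19683/1048576 ≈ 1.88%


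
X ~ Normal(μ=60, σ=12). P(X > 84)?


z = (84-60)/12 = 2.0
P(X > 84) = 1 - P(Z ≤ 2.0) = 1 - 0.9772 = 0.0228

P(X > 84) ≈ 0.0228


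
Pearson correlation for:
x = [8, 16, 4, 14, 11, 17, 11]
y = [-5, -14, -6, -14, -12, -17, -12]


n=7, Σx=81, Σy=-80, Σxy=-1037, Σx²=1063, Σy²=1030
r = (7×(-1037) - 81×(-80))/√((7×1063 - 81²)(7×1030 - (-80)²))
= -779/√(880×810) = -779/√712800 ≈ -779/844.2748 ≈ -0.9227

r ≈ -0.9227


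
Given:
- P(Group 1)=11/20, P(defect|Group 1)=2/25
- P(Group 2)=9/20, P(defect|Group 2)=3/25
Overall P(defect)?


P(B) = Σ P(B|Aᵢ)×P(Aᵢ)
  2/25×11/20 = 11/250
  3/25×9/20 = 27/500
Sum = 49/500

P(defect) = 49/500 ≈ 9.80%


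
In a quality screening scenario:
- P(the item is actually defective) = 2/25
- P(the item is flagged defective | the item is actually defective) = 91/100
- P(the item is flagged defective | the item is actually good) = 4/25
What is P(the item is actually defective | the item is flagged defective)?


Using Bayes' theorem:
P(A|B) = P(B|A)·P(A) / P(B)

P(the item is flagged defective) = 91/100 × 2/25 + 4/25 × 23/25
= 91/1250 + 92/625 = 11/50

P(the item is actually defective|the item is flagged defective) = (91/1250) / (11/50) = 91/275

P(the item is actually defective|the item is flagged defective) = 91/275 ≈ 33.09%


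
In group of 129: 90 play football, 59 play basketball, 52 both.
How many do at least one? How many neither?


|A∪B| = 90+59-52 = 97
Neither = 129-97 = 32

At least one: 97; Neither: 32


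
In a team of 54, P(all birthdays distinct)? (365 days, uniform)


P(all different) = Π(365-i)/365 for i=0..53
= (365/365)×(364/365)×...×(312/365)
= 0.016123

P ≈ 0.0161 ≈ 1.61%


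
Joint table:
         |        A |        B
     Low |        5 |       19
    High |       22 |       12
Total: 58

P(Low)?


P(Low) = (5+19)/58 = 24/58 = 12/29

P(Low) = 12/29 ≈ 41.38%


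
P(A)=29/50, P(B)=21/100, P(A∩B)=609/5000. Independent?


P(A)×P(B) = 609/5000
P(A∩B) = 609/5000
Equal ✓ → Independent

Yes, independent


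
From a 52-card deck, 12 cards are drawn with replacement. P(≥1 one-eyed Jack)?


P(not a one-eyed Jack) = 50/52 = 25/26
P(none in 12 draws) = (25/26)^12 = 59604644775390625/95428956661682176
P(≥1 one-eyed Jack) = 1 - 59604644775390625/95428956661682176 = 35824311886291551/95428956661682176

P = 35824311886291551/95428956661682176 ≈ 37.54%


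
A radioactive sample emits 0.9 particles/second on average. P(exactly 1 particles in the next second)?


Poisson(λ=0.9): P(X=1) = e^(-λ)×λ^k/k!
= e^(-0.9) × 0.9^1 / 1!
≈ 0.4065696597 × 0.9 / 1 ≈ 0.365913

P(X=1) ≈ 0.365913 ≈ 36.59%


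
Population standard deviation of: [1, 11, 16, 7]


Mean = 35/4
  (1-35/4)²=961/16
  (11-35/4)²=81/16
  (16-35/4)²=841/16
  (7-35/4)²=49/16
Σ(x-μ)² = 483/4
σ² = (483/4)/4 = 483/16

σ = √(483/16) ≈ 5.4943


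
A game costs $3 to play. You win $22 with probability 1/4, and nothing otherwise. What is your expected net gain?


E[gain] = (22-3)×1/4 + (-3)×3/4
= 19/4 - 9/4 = 5/2

Expected net gain = $5/2 ≈ $2.50


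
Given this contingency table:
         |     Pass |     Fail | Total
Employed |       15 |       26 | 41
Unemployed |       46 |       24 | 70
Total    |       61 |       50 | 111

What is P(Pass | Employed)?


P(Pass | Employed) = 15/(15+26) = 15/41

P(Pass|Employed) = 15/41 ≈ 36.59%


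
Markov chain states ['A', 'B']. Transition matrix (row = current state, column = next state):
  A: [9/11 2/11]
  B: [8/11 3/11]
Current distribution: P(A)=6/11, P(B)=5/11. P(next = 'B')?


P(next=B) = Σᵢ P(now=i)×P(i→B)
= 6/11×2/11 + 5/11×3/11
= 12/121 + 15/121 = 27/121

P = 27/121 ≈ 0.2231


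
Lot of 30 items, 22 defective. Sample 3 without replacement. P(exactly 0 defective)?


Hypergeometric: C(22,0)×C(8,3)/C(30,3)
= 1×56/4060 = 2/145

P(X=0) = 2/145 ≈ 1.38%


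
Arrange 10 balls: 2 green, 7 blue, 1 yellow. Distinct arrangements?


10!/(2!×7!×1!) = 360

360


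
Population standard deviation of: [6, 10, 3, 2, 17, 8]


Mean = 46/6 = 23/3
  (6-23/3)²=25/9
  (10-23/3)²=49/9
  (3-23/3)²=196/9
  (2-23/3)²=289/9
  (17-23/3)²=784/9
  (8-23/3)²=1/9
Σ(x-μ)² = 448/3
σ² = (448/3)/6 = 224/9

σ = √(224/9) ≈ 4.9889


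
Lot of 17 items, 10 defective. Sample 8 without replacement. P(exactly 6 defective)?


Hypergeometric: C(10,6)×C(7,2)/C(17,8)
= 210×21/24310 = 441/2431

P(X=6) = 441/2431 ≈ 18.14%


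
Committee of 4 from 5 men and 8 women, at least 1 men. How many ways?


Count by #men:
  1M,3W: C(5,1)×C(8,3)=280
  2M,2W: C(5,2)×C(8,2)=280
  3M,1W: C(5,3)×C(8,1)=80
  4M,0W: C(5,4)×C(8,0)=5
Total = 645

645


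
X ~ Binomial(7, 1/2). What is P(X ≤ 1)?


P(X ≤ 1) = Σ P(X=i) for i=0..1
P(X=0) = 1/128
P(X=1) = 7/128
Sum = 1/16

P(X ≤ 1) = 1/16 ≈ 6.25%


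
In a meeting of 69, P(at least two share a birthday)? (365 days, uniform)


P(all different) = Π(365-i)/365 for i=0..68
= 0.001036
P(match) = 1 - 0.001036 = 0.998964

P ≈ 0.9990 ≈ 99.90%


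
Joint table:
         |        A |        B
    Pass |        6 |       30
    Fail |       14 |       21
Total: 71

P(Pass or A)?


P(Pass∨A) = P(Pass) + P(A) - P(Pass∧A)
= (36 + 20 - 6)/71 = 50/71

P = 50/71 ≈ 70.42%


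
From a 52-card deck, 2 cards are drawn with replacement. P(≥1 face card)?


P(not a face card) = 40/52 = 10/13
P(none in 2 draws) = (10/13)^2 = 100/169
P(≥1 face card) = 1 - 100/169 = 69/169

P = 69/169 ≈ 40.83%


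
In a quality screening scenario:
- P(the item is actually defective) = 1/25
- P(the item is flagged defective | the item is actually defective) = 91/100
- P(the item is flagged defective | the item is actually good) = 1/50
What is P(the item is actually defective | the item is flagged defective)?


Using Bayes' theorem:
P(A|B) = P(B|A)·P(A) / P(B)

P(the item is flagged defective) = 91/100 × 1/25 + 1/50 × 24/25
= 91/2500 + 12/625 = 139/2500

P(the item is actually defective|the item is flagged defective) = (91/2500) / (139/2500) = 91/139

P(the item is actually defective|the item is flagged defective) = 91/139 ≈ 65.47%


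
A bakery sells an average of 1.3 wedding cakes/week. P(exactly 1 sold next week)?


Poisson(λ=1.3): P(X=1) = e^(-λ)×λ^k/k!
= e^(-1.3) × 1.3^1 / 1!
≈ 0.272531793 × 1.3 / 1 ≈ 0.354291

P(X=1) ≈ 0.354291 ≈ 35.43%


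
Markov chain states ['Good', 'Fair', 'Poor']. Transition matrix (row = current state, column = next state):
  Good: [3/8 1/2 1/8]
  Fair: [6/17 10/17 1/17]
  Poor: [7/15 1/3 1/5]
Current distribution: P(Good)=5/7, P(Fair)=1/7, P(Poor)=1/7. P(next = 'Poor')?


P(next=Poor) = Σᵢ P(now=i)×P(i→Poor)
= 5/7×1/8 + 1/7×1/17 + 1/7×1/5
= 5/56 + 1/119 + 1/35 = 601/4760

P = 601/4760 ≈ 0.1263


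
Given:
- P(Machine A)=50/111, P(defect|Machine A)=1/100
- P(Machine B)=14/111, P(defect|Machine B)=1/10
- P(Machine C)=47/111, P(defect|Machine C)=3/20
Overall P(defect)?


P(B) = Σ P(B|Aᵢ)×P(Aᵢ)
  1/100×50/111 = 1/222
  1/10×14/111 = 7/555
  3/20×47/111 = 47/740
Sum = 179/2220

P(defect) = 179/2220 ≈ 8.06%


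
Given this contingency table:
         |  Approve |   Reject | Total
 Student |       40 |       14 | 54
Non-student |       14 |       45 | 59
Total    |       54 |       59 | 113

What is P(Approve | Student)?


P(Approve | Student) = 40/(40+14) = 40/54 = 20/27

P(Approve|Student) = 20/27 ≈ 74.07%


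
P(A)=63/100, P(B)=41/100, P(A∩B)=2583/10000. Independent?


P(A)×P(B) = 2583/10000
P(A∩B) = 2583/10000
Equal ✓ → Independent

Yes, independent


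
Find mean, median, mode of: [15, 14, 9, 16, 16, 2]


Sorted: [2, 9, 14, 15, 16, 16]
Mean = 72/6 = 12
Median = 29/2
Freq: {15: 1, 14: 1, 9: 1, 16: 2, 2: 1}
Mode: [16]

Mean=12, Median=29/2, Mode=16


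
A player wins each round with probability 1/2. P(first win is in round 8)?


Geometric: P(X=8) = (1-p)^(k-1)×p = (1/2)^7×1/2 = 1/256

P(X=8) = 1/256 ≈ 0.39%


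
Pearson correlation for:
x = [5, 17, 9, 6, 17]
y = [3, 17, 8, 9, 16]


n=5, Σx=54, Σy=53, Σxy=702, Σx²=720, Σy²=699
r = (5×702 - 54×53)/√((5×720 - 54²)(5×699 - 53²))
= 648/√(684×686) = 648/√469224 ≈ 648/684.9993 ≈ 0.9460

r ≈ 0.9460


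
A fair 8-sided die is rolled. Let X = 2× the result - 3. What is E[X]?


E[die] = (1+8)/2 = 9/2
E[X] = 2×9/2 - 3 = 6

E[X] = 6


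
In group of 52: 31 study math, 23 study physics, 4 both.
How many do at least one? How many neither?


|A∪B| = 31+23-4 = 50
Neither = 52-50 = 2

At least one: 50; Neither: 2


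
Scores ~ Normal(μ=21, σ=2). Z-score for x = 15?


z = (x - μ)/σ = (15 - 21)/2 = -3.0

z = -3.0


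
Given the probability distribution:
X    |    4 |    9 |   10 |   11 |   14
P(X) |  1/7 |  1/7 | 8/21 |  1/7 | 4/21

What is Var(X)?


E[X] = 208/21
E[X²] = 746/7
Var(X) = E[X²] - (E[X])² = 746/7 - 43264/441 = 3734/441

Var(X) = 3734/441 ≈ 8.4671


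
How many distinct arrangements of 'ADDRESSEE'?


Letters: 9, freq: {'A': 1, 'D': 2, 'R': 1, 'E': 3, 'S': 2}
9!/(1!×2!×1!×3!×2!) = 362880/24 = 15120

15120


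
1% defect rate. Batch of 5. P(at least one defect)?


P(all good) = (99/100)^5 = 9509900499/10000000000
P(≥1 defect) = 490099501/10000000000

P = 490099501/10000000000 ≈ 4.90%


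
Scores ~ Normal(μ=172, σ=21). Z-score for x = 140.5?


z = (x - μ)/σ = (140.5 - 172)/21 = -1.5

z = -1.5


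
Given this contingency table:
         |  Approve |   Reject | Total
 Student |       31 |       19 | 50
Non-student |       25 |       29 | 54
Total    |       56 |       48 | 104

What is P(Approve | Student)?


P(Approve | Student) = 31/(31+19) = 31/50

P(Approve|Student) = 31/50 ≈ 62.00%


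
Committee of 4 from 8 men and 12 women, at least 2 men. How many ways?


Count by #men:
  2M,2W: C(8,2)×C(12,2)=1848
  3M,1W: C(8,3)×C(12,1)=672
  4M,0W: C(8,4)×C(12,0)=70
Total = 2590

2590


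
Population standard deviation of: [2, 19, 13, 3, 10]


Mean = 47/5
  (2-47/5)²=1369/25
  (19-47/5)²=2304/25
  (13-47/5)²=324/25
  (3-47/5)²=1024/25
  (10-47/5)²=9/25
Σ(x-μ)² = 1006/5
σ² = (1006/5)/5 = 1006/25

σ = √(1006/25) ≈ 6.3435


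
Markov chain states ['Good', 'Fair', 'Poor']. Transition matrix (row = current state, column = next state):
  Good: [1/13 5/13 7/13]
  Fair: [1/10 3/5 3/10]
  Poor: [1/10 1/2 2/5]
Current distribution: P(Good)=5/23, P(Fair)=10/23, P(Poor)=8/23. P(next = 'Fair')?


P(next=Fair) = Σᵢ P(now=i)×P(i→Fair)
= 5/23×5/13 + 10/23×3/5 + 8/23×1/2
= 25/299 + 6/23 + 4/23 = 155/299

P = 155/299 ≈ 0.5184


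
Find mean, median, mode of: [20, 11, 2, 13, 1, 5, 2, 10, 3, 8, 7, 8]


Sorted: [1, 2, 2, 3, 5, 7, 8, 8, 10, 11, 13, 20]
Mean = 90/12 = 15/2
Median = 15/2
Freq: {20: 1, 11: 1, 2: 2, 13: 1, 1: 1, 5: 1, 10: 1, 3: 1, 8: 2, 7: 1}
Mode: [2, 8]

Mean=15/2, Median=15/2, Mode=[2, 8]


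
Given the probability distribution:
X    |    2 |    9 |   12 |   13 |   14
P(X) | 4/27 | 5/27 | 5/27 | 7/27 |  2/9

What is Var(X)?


E[X] = 32/3
E[X²] = 3500/27
Var(X) = E[X²] - (E[X])² = 3500/27 - 1024/9 = 428/27

Var(X) = 428/27 ≈ 15.8519


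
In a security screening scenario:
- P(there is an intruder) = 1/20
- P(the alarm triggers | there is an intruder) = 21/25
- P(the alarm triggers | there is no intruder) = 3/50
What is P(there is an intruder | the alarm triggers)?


Using Bayes' theorem:
P(A|B) = P(B|A)·P(A) / P(B)

P(the alarm triggers) = 21/25 × 1/20 + 3/50 × 19/20
= 21/500 + 57/1000 = 99/1000

P(there is an intruder|the alarm triggers) = (21/500) / (99/1000) = 14/33

P(there is an intruder|the alarm triggers) = 14/33 ≈ 42.42%


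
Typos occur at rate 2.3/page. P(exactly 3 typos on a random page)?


Poisson(λ=2.3): P(X=3) = e^(-λ)×λ^k/k!
= e^(-2.3) × 2.3^3 / 3!
≈ 0.1002588437 × 12.167 / 6 ≈ 0.203308

P(X=3) ≈ 0.203308 ≈ 20.33%


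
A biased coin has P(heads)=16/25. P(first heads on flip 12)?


Geometric: P(X=12) = (1-p)^(k-1)×p = (9/25)^11×16/25 = 502096953744/59604644775390625

P(X=12) = 502096953744/59604644775390625 ≈ 0.00%


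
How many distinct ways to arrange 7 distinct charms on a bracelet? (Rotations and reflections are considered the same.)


Free circular arrangements: rotations and reflections both identified.
(n-1)!/2 = 6!/2 = 720/2 = 360

360


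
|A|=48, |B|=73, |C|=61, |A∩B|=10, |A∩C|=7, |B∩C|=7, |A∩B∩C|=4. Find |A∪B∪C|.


|A∪B∪C| = 48+73+61-10-7-7+4 = 162

|A∪B∪C| = 162


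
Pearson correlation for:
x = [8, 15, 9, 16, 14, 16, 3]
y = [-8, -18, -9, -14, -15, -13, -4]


n=7, Σx=81, Σy=-81, Σxy=-1069, Σx²=1087, Σy²=1075
r = (7×(-1069) - 81×(-81))/√((7×1087 - 81²)(7×1075 - (-81)²))
= -922/√(1048×964) = -922/√1010272 ≈ -922/1005.1229 ≈ -0.9173

r ≈ -0.9173


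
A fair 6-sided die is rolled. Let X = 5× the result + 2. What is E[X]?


E[die] = (1+6)/2 = 7/2
E[X] = 5×7/2 + 2 = 39/2

E[X] = 39/2


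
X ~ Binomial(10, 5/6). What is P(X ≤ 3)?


P(X ≤ 3) = Σ P(X=i) for i=0..3
P(X=0) = 1/60466176
P(X=1) = 25/30233088
P(X=2) = 125/6718464
P(X=3) = 625/2519424
Sum = 337/1259712

P(X ≤ 3) = 337/1259712 ≈ 0.03%


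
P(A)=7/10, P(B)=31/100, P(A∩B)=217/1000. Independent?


P(A)×P(B) = 217/1000
P(A∩B) = 217/1000
Equal ✓ → Independent

Yes, independent


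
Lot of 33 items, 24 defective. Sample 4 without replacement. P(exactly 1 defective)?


Hypergeometric: C(24,1)×C(9,3)/C(33,4)
= 24×84/40920 = 84/1705

P(X=1) = 84/1705 ≈ 4.93%


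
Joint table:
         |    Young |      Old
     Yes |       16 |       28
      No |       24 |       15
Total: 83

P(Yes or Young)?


P(Yes∨Young) = P(Yes) + P(Young) - P(Yes∧Young)
= (44 + 40 - 16)/83 = 68/83

P = 68/83 ≈ 81.93%


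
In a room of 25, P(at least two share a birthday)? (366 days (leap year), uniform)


P(all different) = Π(366-i)/366 for i=0..24
= 0.432316
P(match) = 1 - 0.432316 = 0.567684

P ≈ 0.5677 ≈ 56.77%


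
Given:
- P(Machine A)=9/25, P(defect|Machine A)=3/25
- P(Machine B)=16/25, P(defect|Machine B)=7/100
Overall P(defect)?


P(B) = Σ P(B|Aᵢ)×P(Aᵢ)
  3/25×9/25 = 27/625
  7/100×16/25 = 28/625
Sum = 11/125

P(defect) = 11/125 ≈ 8.80%


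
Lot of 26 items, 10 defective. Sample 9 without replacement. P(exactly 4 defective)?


Hypergeometric: C(10,4)×C(16,5)/C(26,9)
= 210×4368/3124550 = 7056/24035

P(X=4) = 7056/24035 ≈ 29.36%


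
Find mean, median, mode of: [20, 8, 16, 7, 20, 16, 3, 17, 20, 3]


Sorted: [3, 3, 7, 8, 16, 16, 17, 20, 20, 20]
Mean = 130/10 = 13
Median = 16
Freq: {20: 3, 8: 1, 16: 2, 7: 1, 3: 2, 17: 1}
Mode: [20]

Mean=13, Median=16, Mode=20


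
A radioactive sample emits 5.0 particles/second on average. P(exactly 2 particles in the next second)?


Poisson(λ=5.0): P(X=2) = e^(-λ)×λ^k/k!
= e^(-5.0) × 5.0^2 / 2!
≈ 0.006737946999 × 25 / 2 ≈ 0.084224

P(X=2) ≈ 0.084224 ≈ 8.42%


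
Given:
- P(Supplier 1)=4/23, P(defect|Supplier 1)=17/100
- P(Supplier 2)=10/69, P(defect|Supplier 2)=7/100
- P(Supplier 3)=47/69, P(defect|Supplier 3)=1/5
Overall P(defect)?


P(B) = Σ P(B|Aᵢ)×P(Aᵢ)
  17/100×4/23 = 17/575
  7/100×10/69 = 7/690
  1/5×47/69 = 47/345
Sum = 607/3450

P(defect) = 607/3450 ≈ 17.59%


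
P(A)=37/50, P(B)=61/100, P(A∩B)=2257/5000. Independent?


P(A)×P(B) = 2257/5000
P(A∩B) = 2257/5000
Equal ✓ → Independent

Yes, independent


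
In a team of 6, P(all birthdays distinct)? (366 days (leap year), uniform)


P(all different) = Π(366-i)/366 for i=0..5
= (366/366)×(365/366)×...×(361/366)
= 0.959646

P ≈ 0.9596 ≈ 95.96%


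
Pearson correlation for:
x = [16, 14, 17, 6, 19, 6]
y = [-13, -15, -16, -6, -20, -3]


n=6, Σx=78, Σy=-73, Σxy=-1124, Σx²=1174, Σy²=1095
r = (6×(-1124) - 78×(-73))/√((6×1174 - 78²)(6×1095 - (-73)²))
= -1050/√(960×1241) = -1050/√1191360 ≈ -1050/1091.4944 ≈ -0.9620

r ≈ -0.9620


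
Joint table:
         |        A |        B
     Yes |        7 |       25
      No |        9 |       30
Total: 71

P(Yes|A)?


P(Yes|A) = 7/(7+9) = 7/16

P = 7/16 ≈ 43.75%


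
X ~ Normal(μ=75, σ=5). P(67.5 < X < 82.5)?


z₁=(67.5-75)/5=-1.5, z₂=(82.5-75)/5=1.5
P = Φ(1.5) - Φ(-1.5) = 0.933193 - 0.066807 = 0.866386 ≈ 0.8664

P(67.5 < X < 82.5) ≈ 0.8664


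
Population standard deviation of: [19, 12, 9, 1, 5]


Mean = 46/5
  (19-46/5)²=2401/25
  (12-46/5)²=196/25
  (9-46/5)²=1/25
  (1-46/5)²=1681/25
  (5-46/5)²=441/25
Σ(x-μ)² = 944/5
σ² = (944/5)/5 = 944/25

σ = √(944/25) ≈ 6.1449


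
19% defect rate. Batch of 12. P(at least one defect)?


P(all good) = (81/100)^12 = 79766443076872509863361/1000000000000000000000000
P(≥1 defect) = 920233556923127490136639/1000000000000000000000000

P = 920233556923127490136639/1000000000000000000000000 ≈ 92.02%


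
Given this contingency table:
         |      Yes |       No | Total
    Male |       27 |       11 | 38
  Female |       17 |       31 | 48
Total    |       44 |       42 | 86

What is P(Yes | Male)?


P(Yes | Male) = 27/(27+11) = 27/38

P(Yes|Male) = 27/38 ≈ 71.05%


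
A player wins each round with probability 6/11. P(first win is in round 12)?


Geometric: P(X=12) = (1-p)^(k-1)×p = (5/11)^11×6/11 = 292968750/3138428376721

P(X=12) = 292968750/3138428376721 ≈ 0.01%


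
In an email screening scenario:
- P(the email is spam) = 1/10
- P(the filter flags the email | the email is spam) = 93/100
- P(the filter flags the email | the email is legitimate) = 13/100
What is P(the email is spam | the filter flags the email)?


Using Bayes' theorem:
P(A|B) = P(B|A)·P(A) / P(B)

P(the filter flags the email) = 93/100 × 1/10 + 13/100 × 9/10
= 93/1000 + 117/1000 = 21/100

P(the email is spam|the filter flags the email) = (93/1000) / (21/100) = 31/70

P(the email is spam|the filter flags the email) = 31/70 ≈ 44.29%


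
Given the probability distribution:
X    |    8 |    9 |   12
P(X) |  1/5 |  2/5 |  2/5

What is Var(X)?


E[X] = 10
E[X²] = 514/5
Var(X) = E[X²] - (E[X])² = 514/5 - 100 = 14/5

Var(X) = 14/5 ≈ 2.8000


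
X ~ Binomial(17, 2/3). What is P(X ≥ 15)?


P(X ≥ 15) = Σ P(X=i) for i=15..17
P(X=15) = 4456448/129140163
P(X=16) = 1114112/129140163
P(X=17) = 131072/129140163
Sum = 1900544/43046721

P(X ≥ 15) = 1900544/43046721 ≈ 4.42%


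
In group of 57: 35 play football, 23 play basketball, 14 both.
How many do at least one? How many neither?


|A∪B| = 35+23-14 = 44
Neither = 57-44 = 13

At least one: 44; Neither: 13


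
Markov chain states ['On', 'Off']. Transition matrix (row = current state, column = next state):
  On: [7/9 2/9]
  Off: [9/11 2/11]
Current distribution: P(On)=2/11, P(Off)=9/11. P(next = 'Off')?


P(next=Off) = Σᵢ P(now=i)×P(i→Off)
= 2/11×2/9 + 9/11×2/11
= 4/99 + 18/121 = 206/1089

P = 206/1089 ≈ 0.1892


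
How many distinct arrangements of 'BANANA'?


Letters: 6, freq: {'B': 1, 'A': 3, 'N': 2}
6!/(1!×3!×2!) = 720/12 = 60

60


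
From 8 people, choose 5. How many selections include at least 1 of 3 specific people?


Complement: C(8,5) - C(5,5) = 56 - 1 = 55

55


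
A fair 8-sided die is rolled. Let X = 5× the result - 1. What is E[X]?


E[die] = (1+8)/2 = 9/2
E[X] = 5×9/2 - 1 = 43/2

E[X] = 43/2


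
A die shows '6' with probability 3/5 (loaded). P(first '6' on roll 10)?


Geometric: P(X=10) = (1-p)^(k-1)×p = (2/5)^9×3/5 = 1536/9765625

P(X=10) = 1536/9765625 ≈ 0.02%


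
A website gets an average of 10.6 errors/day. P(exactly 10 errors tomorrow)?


Poisson(λ=10.6): P(X=10) = e^(-λ)×λ^k/k!
= e^(-10.6) × 10.6^10 / 10!
≈ 2.491600973e-05 × 17908476965.4 / 3628800 ≈ 0.122963

P(X=10) ≈ 0.122963 ≈ 12.30%


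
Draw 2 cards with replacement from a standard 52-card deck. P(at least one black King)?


P(not a black King) = 50/52 = 25/26
P(none in 2 draws) = (25/26)^2 = 625/676
P(≥1 black King) = 1 - 625/676 = 51/676

P = 51/676 ≈ 7.54%


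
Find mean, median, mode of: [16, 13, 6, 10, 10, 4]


Sorted: [4, 6, 10, 10, 13, 16]
Mean = 59/6
Median = 10
Freq: {16: 1, 13: 1, 6: 1, 10: 2, 4: 1}
Mode: [10]

Mean=59/6, Median=10, Mode=10


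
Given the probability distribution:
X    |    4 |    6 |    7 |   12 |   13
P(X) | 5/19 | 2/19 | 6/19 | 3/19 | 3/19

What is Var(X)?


E[X] = 149/19
E[X²] = 1385/19
Var(X) = E[X²] - (E[X])² = 1385/19 - 22201/361 = 4114/361

Var(X) = 4114/361 ≈ 11.3961


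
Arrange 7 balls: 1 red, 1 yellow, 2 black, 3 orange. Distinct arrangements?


7!/(1!×1!×2!×3!) = 420

420


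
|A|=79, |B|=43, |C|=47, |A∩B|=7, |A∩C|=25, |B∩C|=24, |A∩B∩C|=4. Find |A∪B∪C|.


|A∪B∪C| = 79+43+47-7-25-24+4 = 117

|A∪B∪C| = 117


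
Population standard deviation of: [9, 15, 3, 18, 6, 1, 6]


Mean = 58/7
  (9-58/7)²=25/49
  (15-58/7)²=2209/49
  (3-58/7)²=1369/49
  (18-58/7)²=4624/49
  (6-58/7)²=256/49
  (1-58/7)²=2601/49
  (6-58/7)²=256/49
Σ(x-μ)² = 1620/7
σ² = (1620/7)/7 = 1620/49

σ = √(1620/49) ≈ 5.7499


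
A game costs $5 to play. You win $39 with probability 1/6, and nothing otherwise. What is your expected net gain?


E[gain] = (39-5)×1/6 + (-5)×5/6
= 17/3 - 25/6 = 3/2

Expected net gain = $3/2 ≈ $1.50


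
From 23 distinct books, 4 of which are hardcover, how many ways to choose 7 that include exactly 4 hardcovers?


Choose 4 of the 4 hardcovers and 3 of the other 19 books:
C(4,4)×C(19,3) = 1×969 = 969

969


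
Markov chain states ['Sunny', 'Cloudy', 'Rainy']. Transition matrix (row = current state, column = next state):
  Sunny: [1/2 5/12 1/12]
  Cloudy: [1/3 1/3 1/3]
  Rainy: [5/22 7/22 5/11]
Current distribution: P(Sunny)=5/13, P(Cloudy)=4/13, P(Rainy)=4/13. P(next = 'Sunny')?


P(next=Sunny) = Σᵢ P(now=i)×P(i→Sunny)
= 5/13×1/2 + 4/13×1/3 + 4/13×5/22
= 5/26 + 4/39 + 10/143 = 313/858

P = 313/858 ≈ 0.3648


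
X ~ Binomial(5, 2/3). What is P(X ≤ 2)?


P(X ≤ 2) = Σ P(X=i) for i=0..2
P(X=0) = 1/243
P(X=1) = 10/243
P(X=2) = 40/243
Sum = 17/81

P(X ≤ 2) = 17/81 ≈ 20.99%


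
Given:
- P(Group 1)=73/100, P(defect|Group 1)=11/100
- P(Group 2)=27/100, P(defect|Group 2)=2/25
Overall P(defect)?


P(B) = Σ P(B|Aᵢ)×P(Aᵢ)
  11/100×73/100 = 803/10000
  2/25×27/100 = 27/1250
Sum = 1019/10000

P(defect) = 1019/10000 ≈ 10.19%


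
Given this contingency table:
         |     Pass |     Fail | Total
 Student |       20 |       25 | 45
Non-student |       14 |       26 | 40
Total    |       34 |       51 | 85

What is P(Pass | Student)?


P(Pass | Student) = 20/(20+25) = 20/45 = 4/9

P(Pass|Student) = 4/9 ≈ 44.44%


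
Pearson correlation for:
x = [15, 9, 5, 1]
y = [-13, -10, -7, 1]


n=4, Σx=30, Σy=-29, Σxy=-319, Σx²=332, Σy²=319
r = (4×(-319) - 30×(-29))/√((4×332 - 30²)(4×319 - (-29)²))
= -406/√(428×435) = -406/√186180 ≈ -406/431.4858 ≈ -0.9409

r ≈ -0.9409


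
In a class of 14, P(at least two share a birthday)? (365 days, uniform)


P(all different) = Π(365-i)/365 for i=0..13
= 0.776897
P(match) = 1 - 0.776897 = 0.223103

P ≈ 0.2231 ≈ 22.31%


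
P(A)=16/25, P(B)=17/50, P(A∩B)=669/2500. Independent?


P(A)×P(B) = 136/625
P(A∩B) = 669/2500
Not equal → NOT independent

No, not independent


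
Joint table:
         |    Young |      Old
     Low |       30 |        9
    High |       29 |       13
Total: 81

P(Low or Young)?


P(Low∨Young) = P(Low) + P(Young) - P(Low∧Young)
= (39 + 59 - 30)/81 = 68/81

P = 68/81 ≈ 83.95%


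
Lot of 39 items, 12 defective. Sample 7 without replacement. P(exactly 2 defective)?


Hypergeometric: C(12,2)×C(27,5)/C(39,7)
= 66×80730/15380937 = 4140/11951

P(X=2) = 4140/11951 ≈ 34.64%


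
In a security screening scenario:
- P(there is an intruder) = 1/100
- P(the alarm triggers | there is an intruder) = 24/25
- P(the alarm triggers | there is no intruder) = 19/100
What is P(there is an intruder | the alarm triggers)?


Using Bayes' theorem:
P(A|B) = P(B|A)·P(A) / P(B)

P(the alarm triggers) = 24/25 × 1/100 + 19/100 × 99/100
= 6/625 + 1881/10000 = 1977/10000

P(there is an intruder|the alarm triggers) = (6/625) / (1977/10000) = 32/659

P(there is an intruder|the alarm triggers) = 32/659 ≈ 4.86%


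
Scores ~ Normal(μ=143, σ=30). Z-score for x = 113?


z = (x - μ)/σ = (113 - 143)/30 = -1.0

z = -1.0


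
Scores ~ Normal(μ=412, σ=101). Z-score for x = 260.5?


z = (x - μ)/σ = (260.5 - 412)/101 = -1.5

z = -1.5


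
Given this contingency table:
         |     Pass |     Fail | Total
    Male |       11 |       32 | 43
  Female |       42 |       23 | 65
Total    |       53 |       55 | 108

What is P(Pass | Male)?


P(Pass | Male) = 11/(11+32) = 11/43

P(Pass|Male) = 11/43 ≈ 25.58%


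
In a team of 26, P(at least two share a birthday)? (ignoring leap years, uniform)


P(all different) = Π(365-i)/365 for i=0..25
= 0.401759
P(match) = 1 - 0.401759 = 0.598241

P ≈ 0.5982 ≈ 59.82%


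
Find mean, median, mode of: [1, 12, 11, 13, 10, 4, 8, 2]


Sorted: [1, 2, 4, 8, 10, 11, 12, 13]
Mean = 61/8
Median = 9
Freq: {1: 1, 12: 1, 11: 1, 13: 1, 10: 1, 4: 1, 8: 1, 2: 1}
Mode: No mode

Mean=61/8, Median=9, Mode=No mode


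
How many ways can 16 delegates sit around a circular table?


Circular arrangements of 16 distinct objects: fix one position to break rotational symmetry.
(n-1)! = 15! = 1307674368000

1307674368000


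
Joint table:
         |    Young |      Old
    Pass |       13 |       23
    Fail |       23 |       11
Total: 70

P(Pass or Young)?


P(Pass∨Young) = P(Pass) + P(Young) - P(Pass∧Young)
= (36 + 36 - 13)/70 = 59/70

P = 59/70 ≈ 84.29%
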